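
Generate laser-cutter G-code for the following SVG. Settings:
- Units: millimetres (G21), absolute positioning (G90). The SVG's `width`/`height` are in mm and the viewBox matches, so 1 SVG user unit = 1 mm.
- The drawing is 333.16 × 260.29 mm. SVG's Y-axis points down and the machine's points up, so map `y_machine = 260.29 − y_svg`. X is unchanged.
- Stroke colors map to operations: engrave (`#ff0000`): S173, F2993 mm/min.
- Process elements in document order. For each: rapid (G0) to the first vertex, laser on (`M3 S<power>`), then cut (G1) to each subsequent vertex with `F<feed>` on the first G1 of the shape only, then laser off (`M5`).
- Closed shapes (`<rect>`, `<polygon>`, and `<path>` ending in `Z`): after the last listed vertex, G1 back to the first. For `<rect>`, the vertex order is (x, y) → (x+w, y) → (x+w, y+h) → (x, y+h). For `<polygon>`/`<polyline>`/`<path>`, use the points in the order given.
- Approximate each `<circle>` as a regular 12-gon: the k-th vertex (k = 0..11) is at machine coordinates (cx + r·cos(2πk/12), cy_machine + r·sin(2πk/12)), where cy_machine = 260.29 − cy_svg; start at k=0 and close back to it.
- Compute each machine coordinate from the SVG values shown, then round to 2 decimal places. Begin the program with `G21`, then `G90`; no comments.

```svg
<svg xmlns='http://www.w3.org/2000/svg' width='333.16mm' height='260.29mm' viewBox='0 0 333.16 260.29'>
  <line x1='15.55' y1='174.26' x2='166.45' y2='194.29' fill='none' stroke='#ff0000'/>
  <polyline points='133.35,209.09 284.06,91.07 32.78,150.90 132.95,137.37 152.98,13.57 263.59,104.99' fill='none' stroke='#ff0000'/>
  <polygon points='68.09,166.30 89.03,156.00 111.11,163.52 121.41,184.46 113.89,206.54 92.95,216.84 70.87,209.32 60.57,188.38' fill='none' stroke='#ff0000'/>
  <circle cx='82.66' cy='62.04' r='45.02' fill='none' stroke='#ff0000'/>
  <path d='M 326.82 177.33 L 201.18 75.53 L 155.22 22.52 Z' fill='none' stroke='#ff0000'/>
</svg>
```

viewBox `0 0 333.16 260.29` with mm width/height → 1 unit = 1 mm. Flip: y_m = 260.29 − y_svg.

**Shape 1** — `<line>` line segment, stroke `#ff0000` → engrave (S173, F2993). Machine vertices: (15.55,86.03) → (166.45,66.00). Open path.

**Shape 2** — `<polyline>` open polyline, stroke `#ff0000` → engrave (S173, F2993). Machine vertices: (133.35,51.20) → (284.06,169.22) → (32.78,109.39) → (132.95,122.92) → (152.98,246.72) → (263.59,155.30). Open path.

**Shape 3** — `<polygon>` regular polygon, stroke `#ff0000` → engrave (S173, F2993). Machine vertices: (68.09,93.99) → (89.03,104.29) → (111.11,96.77) → (121.41,75.83) → (113.89,53.75) → (92.95,43.45) → (70.87,50.97) → (60.57,71.91) → (68.09,93.99). Closed: final G1 returns to the first vertex.

**Shape 4** — `<circle>` circle, stroke `#ff0000` → engrave (S173, F2993). Machine vertices: (127.68,198.25) → (121.65,220.76) → (105.17,237.24) → (82.66,243.27) → (60.15,237.24) → (43.67,220.76) → (37.64,198.25) → (43.67,175.74) → (60.15,159.26) → (82.66,153.23) → (105.17,159.26) → (121.65,175.74) → (127.68,198.25). Closed: final G1 returns to the first vertex.

**Shape 5** — `<path>` closed polygon, stroke `#ff0000` → engrave (S173, F2993). Machine vertices: (326.82,82.96) → (201.18,184.76) → (155.22,237.77) → (326.82,82.96). Closed: final G1 returns to the first vertex.

G21
G90
G0 X15.55 Y86.03
M3 S173
G1 X166.45 Y66.00 F2993
M5
G0 X133.35 Y51.20
M3 S173
G1 X284.06 Y169.22 F2993
G1 X32.78 Y109.39
G1 X132.95 Y122.92
G1 X152.98 Y246.72
G1 X263.59 Y155.30
M5
G0 X68.09 Y93.99
M3 S173
G1 X89.03 Y104.29 F2993
G1 X111.11 Y96.77
G1 X121.41 Y75.83
G1 X113.89 Y53.75
G1 X92.95 Y43.45
G1 X70.87 Y50.97
G1 X60.57 Y71.91
G1 X68.09 Y93.99
M5
G0 X127.68 Y198.25
M3 S173
G1 X121.65 Y220.76 F2993
G1 X105.17 Y237.24
G1 X82.66 Y243.27
G1 X60.15 Y237.24
G1 X43.67 Y220.76
G1 X37.64 Y198.25
G1 X43.67 Y175.74
G1 X60.15 Y159.26
G1 X82.66 Y153.23
G1 X105.17 Y159.26
G1 X121.65 Y175.74
G1 X127.68 Y198.25
M5
G0 X326.82 Y82.96
M3 S173
G1 X201.18 Y184.76 F2993
G1 X155.22 Y237.77
G1 X326.82 Y82.96
M5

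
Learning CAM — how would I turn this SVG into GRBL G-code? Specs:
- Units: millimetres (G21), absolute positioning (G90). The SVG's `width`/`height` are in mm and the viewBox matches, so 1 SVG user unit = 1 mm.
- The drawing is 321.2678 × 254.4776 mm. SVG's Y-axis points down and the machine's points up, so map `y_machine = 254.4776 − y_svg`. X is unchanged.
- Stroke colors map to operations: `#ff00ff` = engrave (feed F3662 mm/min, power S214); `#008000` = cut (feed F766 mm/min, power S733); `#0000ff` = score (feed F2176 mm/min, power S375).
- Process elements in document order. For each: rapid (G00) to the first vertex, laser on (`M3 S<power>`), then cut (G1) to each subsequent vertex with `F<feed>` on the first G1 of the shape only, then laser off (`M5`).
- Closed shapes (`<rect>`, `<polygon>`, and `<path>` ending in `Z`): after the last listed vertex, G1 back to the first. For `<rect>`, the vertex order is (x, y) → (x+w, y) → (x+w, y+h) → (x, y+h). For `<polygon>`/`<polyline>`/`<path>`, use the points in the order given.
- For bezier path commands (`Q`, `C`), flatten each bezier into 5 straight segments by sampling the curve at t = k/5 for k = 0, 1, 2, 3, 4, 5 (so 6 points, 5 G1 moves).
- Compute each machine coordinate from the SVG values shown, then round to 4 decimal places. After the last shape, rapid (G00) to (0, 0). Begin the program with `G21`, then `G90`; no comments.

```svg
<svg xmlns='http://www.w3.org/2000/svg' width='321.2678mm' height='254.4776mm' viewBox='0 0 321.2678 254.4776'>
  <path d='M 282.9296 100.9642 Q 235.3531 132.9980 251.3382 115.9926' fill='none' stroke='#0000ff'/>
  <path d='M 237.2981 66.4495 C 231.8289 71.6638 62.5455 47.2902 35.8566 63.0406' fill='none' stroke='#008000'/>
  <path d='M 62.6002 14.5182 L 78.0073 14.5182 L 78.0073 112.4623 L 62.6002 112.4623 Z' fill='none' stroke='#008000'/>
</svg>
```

G21
G90
G00 X282.9296 Y153.5134
M3 S375
G1 X266.4415 Y142.6614 F2176
G1 X255.0383 Y135.7326
G1 X248.7200 Y132.7270
G1 X247.4866 Y133.6444
G1 X251.3382 Y138.4850
M5
G00 X237.2981 Y188.0281
M3 S733
G1 X216.8101 Y187.8924 F766
G1 X171.7144 Y191.5116
G1 X116.7185 Y195.5395
G1 X66.5300 Y196.6301
G1 X35.8566 Y191.4370
M5
G00 X62.6002 Y239.9594
M3 S733
G1 X78.0073 Y239.9594 F766
G1 X78.0073 Y142.0153
G1 X62.6002 Y142.0153
G1 X62.6002 Y239.9594
M5
G00 X0.0000 Y0.0000

1 u = 1 mm; y_m = 254.4776 − y.

[1] `<path>` quadratic bezier, #0000ff→score S375 F2176: (282.9296,153.5134) → (266.4415,142.6614) → (255.0383,135.7326) → (248.7200,132.7270) → (247.4866,133.6444) → (251.3382,138.4850)

[2] `<path>` cubic bezier, #008000→cut S733 F766: (237.2981,188.0281) → (216.8101,187.8924) → (171.7144,191.5116) → (116.7185,195.5395) → (66.5300,196.6301) → (35.8566,191.4370)

[3] `<path>` rectangle, #008000→cut S733 F766: (62.6002,239.9594) → (78.0073,239.9594) → (78.0073,142.0153) → (62.6002,142.0153) → (62.6002,239.9594) (closed)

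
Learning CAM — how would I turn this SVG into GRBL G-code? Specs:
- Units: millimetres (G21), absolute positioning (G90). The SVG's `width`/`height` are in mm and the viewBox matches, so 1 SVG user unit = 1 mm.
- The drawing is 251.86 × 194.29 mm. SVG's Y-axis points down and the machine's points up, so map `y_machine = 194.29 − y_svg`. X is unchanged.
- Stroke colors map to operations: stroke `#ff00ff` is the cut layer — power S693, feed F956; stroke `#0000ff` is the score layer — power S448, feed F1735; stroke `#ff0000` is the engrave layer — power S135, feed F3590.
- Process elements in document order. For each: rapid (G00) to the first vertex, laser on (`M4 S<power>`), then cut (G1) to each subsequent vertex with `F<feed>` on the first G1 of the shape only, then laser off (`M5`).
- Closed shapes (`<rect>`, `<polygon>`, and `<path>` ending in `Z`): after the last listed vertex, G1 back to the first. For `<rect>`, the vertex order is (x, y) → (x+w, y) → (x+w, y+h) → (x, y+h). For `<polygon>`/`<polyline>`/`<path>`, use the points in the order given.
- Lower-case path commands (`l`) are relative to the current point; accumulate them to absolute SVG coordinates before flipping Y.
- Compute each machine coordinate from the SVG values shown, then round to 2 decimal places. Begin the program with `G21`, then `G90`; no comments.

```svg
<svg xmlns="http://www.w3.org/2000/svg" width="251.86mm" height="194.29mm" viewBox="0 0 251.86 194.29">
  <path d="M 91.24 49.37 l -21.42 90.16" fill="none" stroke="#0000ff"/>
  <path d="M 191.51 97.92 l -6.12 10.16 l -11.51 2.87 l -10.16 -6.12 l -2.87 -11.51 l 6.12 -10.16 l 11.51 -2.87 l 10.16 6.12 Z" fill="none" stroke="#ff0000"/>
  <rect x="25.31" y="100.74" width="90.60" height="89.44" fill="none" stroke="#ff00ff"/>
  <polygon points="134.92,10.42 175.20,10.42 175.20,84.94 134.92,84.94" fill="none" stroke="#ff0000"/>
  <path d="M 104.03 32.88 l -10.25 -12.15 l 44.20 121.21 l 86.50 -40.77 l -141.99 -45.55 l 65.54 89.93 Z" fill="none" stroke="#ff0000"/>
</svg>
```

G21
G90
G00 X91.24 Y144.92
M4 S448
G1 X69.82 Y54.76 F1735
M5
G00 X191.51 Y96.37
M4 S135
G1 X185.39 Y86.21 F3590
G1 X173.88 Y83.34
G1 X163.72 Y89.46
G1 X160.85 Y100.97
G1 X166.97 Y111.13
G1 X178.48 Y114.00
G1 X188.64 Y107.88
G1 X191.51 Y96.37
M5
G00 X25.31 Y93.55
M4 S693
G1 X115.91 Y93.55 F956
G1 X115.91 Y4.11
G1 X25.31 Y4.11
G1 X25.31 Y93.55
M5
G00 X134.92 Y183.87
M4 S135
G1 X175.20 Y183.87 F3590
G1 X175.20 Y109.35
G1 X134.92 Y109.35
G1 X134.92 Y183.87
M5
G00 X104.03 Y161.41
M4 S135
G1 X93.78 Y173.56 F3590
G1 X137.98 Y52.35
G1 X224.48 Y93.12
G1 X82.49 Y138.67
G1 X148.03 Y48.74
G1 X104.03 Y161.41
M5

1 u = 1 mm; y_m = 194.29 − y.

[1] `<path>` line segment, #0000ff→score S448 F1735: (91.24,144.92) → (69.82,54.76)

[2] `<path>` regular polygon, #ff0000→engrave S135 F3590: (191.51,96.37) → (185.39,86.21) → (173.88,83.34) → (163.72,89.46) → (160.85,100.97) → (166.97,111.13) → (178.48,114.00) → (188.64,107.88) → (191.51,96.37) (closed)

[3] `<rect>` rectangle, #ff00ff→cut S693 F956: (25.31,93.55) → (115.91,93.55) → (115.91,4.11) → (25.31,4.11) → (25.31,93.55) (closed)

[4] `<polygon>` rectangle, #ff0000→engrave S135 F3590: (134.92,183.87) → (175.20,183.87) → (175.20,109.35) → (134.92,109.35) → (134.92,183.87) (closed)

[5] `<path>` closed polygon, #ff0000→engrave S135 F3590: (104.03,161.41) → (93.78,173.56) → (137.98,52.35) → (224.48,93.12) → (82.49,138.67) → (148.03,48.74) → (104.03,161.41) (closed)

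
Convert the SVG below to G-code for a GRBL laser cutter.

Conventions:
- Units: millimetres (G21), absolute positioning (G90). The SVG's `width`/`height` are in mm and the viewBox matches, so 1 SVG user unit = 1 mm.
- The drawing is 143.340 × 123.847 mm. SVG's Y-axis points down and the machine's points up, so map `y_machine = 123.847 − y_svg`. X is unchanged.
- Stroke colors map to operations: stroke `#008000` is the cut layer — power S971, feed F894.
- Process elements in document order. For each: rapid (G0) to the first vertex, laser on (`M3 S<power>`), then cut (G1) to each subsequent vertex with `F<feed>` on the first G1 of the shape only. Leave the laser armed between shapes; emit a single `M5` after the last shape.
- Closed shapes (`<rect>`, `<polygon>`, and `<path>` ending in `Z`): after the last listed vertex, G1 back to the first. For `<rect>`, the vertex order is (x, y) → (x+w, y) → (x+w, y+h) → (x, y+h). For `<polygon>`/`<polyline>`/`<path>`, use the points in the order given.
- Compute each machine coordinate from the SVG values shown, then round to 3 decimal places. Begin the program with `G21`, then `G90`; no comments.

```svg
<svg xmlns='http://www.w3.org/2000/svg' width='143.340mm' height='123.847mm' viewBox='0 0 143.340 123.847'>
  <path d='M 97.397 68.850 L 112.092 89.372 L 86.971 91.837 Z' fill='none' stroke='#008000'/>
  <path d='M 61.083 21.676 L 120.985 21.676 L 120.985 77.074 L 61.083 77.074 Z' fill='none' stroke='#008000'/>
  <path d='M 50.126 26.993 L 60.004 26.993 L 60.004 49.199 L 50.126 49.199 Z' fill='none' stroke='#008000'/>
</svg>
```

viewBox `0 0 143.340 123.847` with mm width/height → 1 unit = 1 mm. Flip: y_m = 123.847 − y_svg.

**Shape 1** — `<path>` regular polygon, stroke `#008000` → cut (S971, F894). Machine vertices: (97.397,54.997) → (112.092,34.475) → (86.971,32.010) → (97.397,54.997). Closed: final G1 returns to the first vertex.

**Shape 2** — `<path>` rectangle, stroke `#008000` → cut (S971, F894). Machine vertices: (61.083,102.171) → (120.985,102.171) → (120.985,46.773) → (61.083,46.773) → (61.083,102.171). Closed: final G1 returns to the first vertex.

**Shape 3** — `<path>` rectangle, stroke `#008000` → cut (S971, F894). Machine vertices: (50.126,96.854) → (60.004,96.854) → (60.004,74.648) → (50.126,74.648) → (50.126,96.854). Closed: final G1 returns to the first vertex.

G21
G90
G0 X97.397 Y54.997
M3 S971
G1 X112.092 Y34.475 F894
G1 X86.971 Y32.010
G1 X97.397 Y54.997
G0 X61.083 Y102.171
M3 S971
G1 X120.985 Y102.171 F894
G1 X120.985 Y46.773
G1 X61.083 Y46.773
G1 X61.083 Y102.171
G0 X50.126 Y96.854
M3 S971
G1 X60.004 Y96.854 F894
G1 X60.004 Y74.648
G1 X50.126 Y74.648
G1 X50.126 Y96.854
M5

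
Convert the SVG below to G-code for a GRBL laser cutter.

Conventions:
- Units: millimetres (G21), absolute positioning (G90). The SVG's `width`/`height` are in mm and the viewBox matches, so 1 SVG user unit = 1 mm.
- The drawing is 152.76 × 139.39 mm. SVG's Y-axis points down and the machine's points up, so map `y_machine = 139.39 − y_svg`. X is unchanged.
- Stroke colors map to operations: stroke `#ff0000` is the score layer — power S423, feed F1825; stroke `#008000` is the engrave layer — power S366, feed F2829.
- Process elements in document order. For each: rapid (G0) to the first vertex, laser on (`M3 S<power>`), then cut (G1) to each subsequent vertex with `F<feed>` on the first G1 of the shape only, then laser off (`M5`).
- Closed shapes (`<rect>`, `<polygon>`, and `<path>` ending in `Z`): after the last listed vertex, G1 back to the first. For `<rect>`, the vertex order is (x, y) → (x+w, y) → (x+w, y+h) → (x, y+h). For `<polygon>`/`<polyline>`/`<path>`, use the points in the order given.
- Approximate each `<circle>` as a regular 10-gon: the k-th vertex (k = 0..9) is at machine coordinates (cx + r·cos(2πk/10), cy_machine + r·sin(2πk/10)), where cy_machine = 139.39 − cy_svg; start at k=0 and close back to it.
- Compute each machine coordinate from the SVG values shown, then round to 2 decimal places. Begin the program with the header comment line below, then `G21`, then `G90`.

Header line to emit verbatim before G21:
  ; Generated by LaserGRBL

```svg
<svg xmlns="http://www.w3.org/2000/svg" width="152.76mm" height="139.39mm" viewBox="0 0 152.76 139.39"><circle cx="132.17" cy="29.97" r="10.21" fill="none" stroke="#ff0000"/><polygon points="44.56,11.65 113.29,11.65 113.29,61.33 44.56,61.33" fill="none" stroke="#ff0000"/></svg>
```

viewBox `0 0 152.76 139.39` with mm width/height → 1 unit = 1 mm. Flip: y_m = 139.39 − y_svg.

**Shape 1** — `<circle>` circle, stroke `#ff0000` → score (S423, F1825). Machine vertices: (142.38,109.42) → (140.43,115.42) → (135.33,119.13) → (129.01,119.13) → (123.91,115.42) → (121.96,109.42) → (123.91,103.42) → (129.01,99.71) → (135.33,99.71) → (140.43,103.42) → (142.38,109.42). Closed: final G1 returns to the first vertex.

**Shape 2** — `<polygon>` rectangle, stroke `#ff0000` → score (S423, F1825). Machine vertices: (44.56,127.74) → (113.29,127.74) → (113.29,78.06) → (44.56,78.06) → (44.56,127.74). Closed: final G1 returns to the first vertex.

; Generated by LaserGRBL
G21
G90
G0 X142.38 Y109.42
M3 S423
G1 X140.43 Y115.42 F1825
G1 X135.33 Y119.13
G1 X129.01 Y119.13
G1 X123.91 Y115.42
G1 X121.96 Y109.42
G1 X123.91 Y103.42
G1 X129.01 Y99.71
G1 X135.33 Y99.71
G1 X140.43 Y103.42
G1 X142.38 Y109.42
M5
G0 X44.56 Y127.74
M3 S423
G1 X113.29 Y127.74 F1825
G1 X113.29 Y78.06
G1 X44.56 Y78.06
G1 X44.56 Y127.74
M5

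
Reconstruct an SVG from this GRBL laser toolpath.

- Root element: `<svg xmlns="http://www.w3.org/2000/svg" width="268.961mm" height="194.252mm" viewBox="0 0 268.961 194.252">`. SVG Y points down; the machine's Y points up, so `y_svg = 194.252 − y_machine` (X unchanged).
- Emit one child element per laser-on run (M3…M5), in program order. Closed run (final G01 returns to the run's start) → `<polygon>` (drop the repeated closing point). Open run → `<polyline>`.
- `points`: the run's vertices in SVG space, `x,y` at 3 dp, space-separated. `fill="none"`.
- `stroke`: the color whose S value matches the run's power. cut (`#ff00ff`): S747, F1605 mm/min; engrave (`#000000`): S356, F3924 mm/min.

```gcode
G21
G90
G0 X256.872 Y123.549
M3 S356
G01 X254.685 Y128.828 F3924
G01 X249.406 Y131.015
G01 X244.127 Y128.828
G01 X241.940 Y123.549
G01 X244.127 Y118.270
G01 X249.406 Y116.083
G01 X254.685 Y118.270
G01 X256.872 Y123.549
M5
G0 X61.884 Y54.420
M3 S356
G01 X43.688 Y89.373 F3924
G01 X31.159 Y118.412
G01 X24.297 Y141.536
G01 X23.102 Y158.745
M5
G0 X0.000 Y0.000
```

Each laser-on run becomes one SVG element. Flip Y back into SVG space with y_svg = 194.252 − y_machine. Every run uses S356, so all elements get stroke `#000000` (engrave).

Run 1: The run returns to its start, so emit a `<polygon>` with points (Y-flipped): 256.872,70.703 254.685,65.424 249.406,63.237 244.127,65.424 241.940,70.703 244.127,75.982 249.406,78.169 254.685,75.982.

Run 2: The run is open, so emit a `<polyline>` with points (Y-flipped): 61.884,139.832 43.688,104.879 31.159,75.840 24.297,52.716 23.102,35.507.

<svg xmlns="http://www.w3.org/2000/svg" width="268.961mm" height="194.252mm" viewBox="0 0 268.961 194.252">
  <polygon points="256.872,70.703 254.685,65.424 249.406,63.237 244.127,65.424 241.940,70.703 244.127,75.982 249.406,78.169 254.685,75.982" fill="none" stroke="#000000"/>
  <polyline points="61.884,139.832 43.688,104.879 31.159,75.840 24.297,52.716 23.102,35.507" fill="none" stroke="#000000"/>
</svg>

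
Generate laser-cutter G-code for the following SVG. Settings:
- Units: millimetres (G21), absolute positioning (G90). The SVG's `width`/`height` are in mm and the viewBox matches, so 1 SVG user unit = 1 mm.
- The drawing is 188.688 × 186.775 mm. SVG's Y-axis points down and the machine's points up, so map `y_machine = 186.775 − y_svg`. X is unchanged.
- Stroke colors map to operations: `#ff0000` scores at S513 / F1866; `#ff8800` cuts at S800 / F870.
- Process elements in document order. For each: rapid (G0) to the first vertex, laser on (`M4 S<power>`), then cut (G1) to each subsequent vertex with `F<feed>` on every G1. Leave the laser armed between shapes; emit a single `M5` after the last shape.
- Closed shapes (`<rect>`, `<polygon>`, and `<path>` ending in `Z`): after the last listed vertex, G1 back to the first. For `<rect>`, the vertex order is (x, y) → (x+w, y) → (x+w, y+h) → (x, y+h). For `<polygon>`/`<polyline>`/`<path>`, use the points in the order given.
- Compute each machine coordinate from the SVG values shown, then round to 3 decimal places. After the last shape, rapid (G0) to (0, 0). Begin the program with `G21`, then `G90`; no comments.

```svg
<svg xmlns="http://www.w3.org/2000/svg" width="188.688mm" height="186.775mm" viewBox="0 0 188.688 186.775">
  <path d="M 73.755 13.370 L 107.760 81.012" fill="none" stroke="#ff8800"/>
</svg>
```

1 u = 1 mm; y_m = 186.775 − y.

[1] `<path>` line segment, #ff8800→cut S800 F870: (73.755,173.405) → (107.760,105.763)

G21
G90
G0 X73.755 Y173.405
M4 S800
G1 X107.760 Y105.763 F870
M5
G0 X0.000 Y0.000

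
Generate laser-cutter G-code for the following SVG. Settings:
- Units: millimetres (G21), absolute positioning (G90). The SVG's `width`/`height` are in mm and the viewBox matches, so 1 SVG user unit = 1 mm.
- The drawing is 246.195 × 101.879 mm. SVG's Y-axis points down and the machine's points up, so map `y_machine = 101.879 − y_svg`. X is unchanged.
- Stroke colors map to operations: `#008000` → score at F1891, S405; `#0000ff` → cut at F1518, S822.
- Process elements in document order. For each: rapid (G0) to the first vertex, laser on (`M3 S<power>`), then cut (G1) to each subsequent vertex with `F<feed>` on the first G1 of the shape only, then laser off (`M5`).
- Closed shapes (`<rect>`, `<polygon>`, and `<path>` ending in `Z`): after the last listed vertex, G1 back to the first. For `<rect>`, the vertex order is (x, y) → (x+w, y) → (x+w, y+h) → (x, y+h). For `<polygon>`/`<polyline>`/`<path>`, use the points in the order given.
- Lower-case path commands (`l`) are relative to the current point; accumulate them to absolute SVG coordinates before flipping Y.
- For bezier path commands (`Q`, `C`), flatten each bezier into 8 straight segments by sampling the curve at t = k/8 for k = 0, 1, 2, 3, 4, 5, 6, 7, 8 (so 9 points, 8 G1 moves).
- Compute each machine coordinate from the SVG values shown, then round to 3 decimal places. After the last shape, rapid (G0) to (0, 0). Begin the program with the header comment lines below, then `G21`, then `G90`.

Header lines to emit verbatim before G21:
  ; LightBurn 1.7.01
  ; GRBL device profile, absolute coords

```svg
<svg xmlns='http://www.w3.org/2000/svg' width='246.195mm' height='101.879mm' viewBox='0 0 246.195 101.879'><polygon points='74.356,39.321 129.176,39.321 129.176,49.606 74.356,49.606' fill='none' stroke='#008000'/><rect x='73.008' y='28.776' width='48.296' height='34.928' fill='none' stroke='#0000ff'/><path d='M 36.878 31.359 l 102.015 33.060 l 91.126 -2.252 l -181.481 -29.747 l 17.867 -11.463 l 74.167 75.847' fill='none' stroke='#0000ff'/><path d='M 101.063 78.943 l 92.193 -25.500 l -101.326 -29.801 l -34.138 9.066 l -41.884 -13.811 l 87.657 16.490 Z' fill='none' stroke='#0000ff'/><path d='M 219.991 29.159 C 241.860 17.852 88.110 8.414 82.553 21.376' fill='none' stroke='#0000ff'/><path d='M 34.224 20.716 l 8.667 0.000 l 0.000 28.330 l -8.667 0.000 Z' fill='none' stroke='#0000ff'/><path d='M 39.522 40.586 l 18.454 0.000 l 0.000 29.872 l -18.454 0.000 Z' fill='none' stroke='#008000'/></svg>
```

1 u = 1 mm; y_m = 101.879 − y.

[1] `<polygon>` rectangle, #008000→score S405 F1891: (74.356,62.558) → (129.176,62.558) → (129.176,52.273) → (74.356,52.273) → (74.356,62.558) (closed)

[2] `<rect>` rectangle, #0000ff→cut S822 F1518: (73.008,73.103) → (121.304,73.103) → (121.304,38.175) → (73.008,38.175) → (73.008,73.103) (closed)

[3] `<path>` open polyline, #0000ff→cut S822 F1518: (36.878,70.520) → (138.893,37.460) → (230.019,39.712) → (48.538,69.459) → (66.405,80.922) → (140.572,5.075)

[4] `<path>` closed polygon, #0000ff→cut S822 F1518: (101.063,22.936) → (193.256,48.436) → (91.930,78.237) → (57.792,69.171) → (15.908,82.982) → (103.565,66.492) → (101.063,22.936) (closed)

[5] `<path>` cubic bezier, #0000ff→cut S822 F1518: (219.991,72.720) → (220.592,76.832) → (208.524,80.529) → (187.580,83.569) → (161.557,85.712) → (134.248,86.718) → (109.447,86.345) → (90.951,84.354) → (82.553,80.503)

[6] `<path>` rectangle, #0000ff→cut S822 F1518: (34.224,81.163) → (42.891,81.163) → (42.891,52.833) → (34.224,52.833) → (34.224,81.163) (closed)

[7] `<path>` rectangle, #008000→score S405 F1891: (39.522,61.293) → (57.976,61.293) → (57.976,31.421) → (39.522,31.421) → (39.522,61.293) (closed)

; LightBurn 1.7.01
; GRBL device profile, absolute coords
G21
G90
G0 X74.356 Y62.558
M3 S405
G1 X129.176 Y62.558 F1891
G1 X129.176 Y52.273
G1 X74.356 Y52.273
G1 X74.356 Y62.558
M5
G0 X73.008 Y73.103
M3 S822
G1 X121.304 Y73.103 F1518
G1 X121.304 Y38.175
G1 X73.008 Y38.175
G1 X73.008 Y73.103
M5
G0 X36.878 Y70.520
M3 S822
G1 X138.893 Y37.460 F1518
G1 X230.019 Y39.712
G1 X48.538 Y69.459
G1 X66.405 Y80.922
G1 X140.572 Y5.075
M5
G0 X101.063 Y22.936
M3 S822
G1 X193.256 Y48.436 F1518
G1 X91.930 Y78.237
G1 X57.792 Y69.171
G1 X15.908 Y82.982
G1 X103.565 Y66.492
G1 X101.063 Y22.936
M5
G0 X219.991 Y72.720
M3 S822
G1 X220.592 Y76.832 F1518
G1 X208.524 Y80.529
G1 X187.580 Y83.569
G1 X161.557 Y85.712
G1 X134.248 Y86.718
G1 X109.447 Y86.345
G1 X90.951 Y84.354
G1 X82.553 Y80.503
M5
G0 X34.224 Y81.163
M3 S822
G1 X42.891 Y81.163 F1518
G1 X42.891 Y52.833
G1 X34.224 Y52.833
G1 X34.224 Y81.163
M5
G0 X39.522 Y61.293
M3 S405
G1 X57.976 Y61.293 F1891
G1 X57.976 Y31.421
G1 X39.522 Y31.421
G1 X39.522 Y61.293
M5
G0 X0.000 Y0.000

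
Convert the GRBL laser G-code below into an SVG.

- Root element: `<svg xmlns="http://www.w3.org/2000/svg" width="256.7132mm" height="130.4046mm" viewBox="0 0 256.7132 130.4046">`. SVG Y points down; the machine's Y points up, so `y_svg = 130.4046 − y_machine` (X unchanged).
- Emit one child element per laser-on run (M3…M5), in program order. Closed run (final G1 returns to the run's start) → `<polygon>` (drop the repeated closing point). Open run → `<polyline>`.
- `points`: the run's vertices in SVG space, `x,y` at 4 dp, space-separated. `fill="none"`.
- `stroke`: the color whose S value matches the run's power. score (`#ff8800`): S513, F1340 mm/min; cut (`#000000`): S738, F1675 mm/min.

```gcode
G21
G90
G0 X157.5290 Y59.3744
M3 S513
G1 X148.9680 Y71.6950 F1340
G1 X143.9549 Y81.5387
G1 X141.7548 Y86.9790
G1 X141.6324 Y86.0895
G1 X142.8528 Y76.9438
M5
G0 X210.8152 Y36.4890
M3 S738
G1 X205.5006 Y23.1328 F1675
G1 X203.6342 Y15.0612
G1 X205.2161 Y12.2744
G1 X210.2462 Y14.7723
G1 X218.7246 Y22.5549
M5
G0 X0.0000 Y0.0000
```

<svg xmlns="http://www.w3.org/2000/svg" width="256.7132mm" height="130.4046mm" viewBox="0 0 256.7132 130.4046">
  <polyline points="157.5290,71.0302 148.9680,58.7096 143.9549,48.8659 141.7548,43.4256 141.6324,44.3151 142.8528,53.4608" fill="none" stroke="#ff8800"/>
  <polyline points="210.8152,93.9156 205.5006,107.2718 203.6342,115.3434 205.2161,118.1302 210.2462,115.6323 218.7246,107.8497" fill="none" stroke="#000000"/>
</svg>

Machine Y-up, SVG Y-down with viewBox height 130.4046, so y_svg = 130.4046 − y_machine; X carries over.

Run 1: the run's S513 means `#ff8800` (score). The run is open, so emit a `<polyline>` with points (Y-flipped): 157.5290,71.0302 148.9680,58.7096 143.9549,48.8659 141.7548,43.4256 141.6324,44.3151 142.8528,53.4608.

Run 2: S738 ⇒ cut layer `#000000`. The run is open, so emit a `<polyline>` with points (Y-flipped): 210.8152,93.9156 205.5006,107.2718 203.6342,115.3434 205.2161,118.1302 210.2462,115.6323 218.7246,107.8497.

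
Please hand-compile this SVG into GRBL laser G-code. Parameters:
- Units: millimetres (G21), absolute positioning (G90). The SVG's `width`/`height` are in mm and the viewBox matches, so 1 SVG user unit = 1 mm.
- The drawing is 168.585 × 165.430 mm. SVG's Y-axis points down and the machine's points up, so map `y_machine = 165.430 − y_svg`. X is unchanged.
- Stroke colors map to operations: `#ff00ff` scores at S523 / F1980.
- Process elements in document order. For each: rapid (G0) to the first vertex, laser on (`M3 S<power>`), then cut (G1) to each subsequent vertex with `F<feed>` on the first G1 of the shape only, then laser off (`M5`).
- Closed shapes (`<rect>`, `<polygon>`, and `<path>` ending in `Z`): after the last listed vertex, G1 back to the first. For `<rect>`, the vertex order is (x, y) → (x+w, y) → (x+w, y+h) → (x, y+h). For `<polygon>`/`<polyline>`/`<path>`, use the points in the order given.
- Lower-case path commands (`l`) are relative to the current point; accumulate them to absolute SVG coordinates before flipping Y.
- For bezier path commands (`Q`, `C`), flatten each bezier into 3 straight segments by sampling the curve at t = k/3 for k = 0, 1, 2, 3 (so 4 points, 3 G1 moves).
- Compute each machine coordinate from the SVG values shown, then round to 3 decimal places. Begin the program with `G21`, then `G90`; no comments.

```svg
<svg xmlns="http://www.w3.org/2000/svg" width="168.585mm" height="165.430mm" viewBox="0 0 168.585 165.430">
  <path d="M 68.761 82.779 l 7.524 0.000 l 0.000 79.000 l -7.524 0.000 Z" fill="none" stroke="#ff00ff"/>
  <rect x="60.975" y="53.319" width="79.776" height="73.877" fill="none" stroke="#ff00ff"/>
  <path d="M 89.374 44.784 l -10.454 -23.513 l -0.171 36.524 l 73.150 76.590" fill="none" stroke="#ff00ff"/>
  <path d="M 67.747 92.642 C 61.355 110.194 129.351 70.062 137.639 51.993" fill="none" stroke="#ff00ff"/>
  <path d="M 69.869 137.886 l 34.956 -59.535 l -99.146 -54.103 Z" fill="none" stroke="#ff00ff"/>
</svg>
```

Since the viewBox matches the mm dimensions, user units are millimetres directly. The only transform is the Y-flip y_m = 165.430 − y_svg.

Shape 1 is a rectangle drawn with `<path>`. Its stroke #ff00ff means score at S523, F1980. After flipping Y the toolpath is (68.761,82.651) → (76.285,82.651) → (76.285,3.651) → (68.761,3.651) → (68.761,82.651), returning to the start.

Shape 2 is a rectangle drawn with `<rect>`. Its stroke #ff00ff means score at S523, F1980. After flipping Y the toolpath is (60.975,112.111) → (140.751,112.111) → (140.751,38.234) → (60.975,38.234) → (60.975,112.111), returning to the start.

Shape 3 is a open polyline drawn with `<path>`. Its stroke #ff00ff means score at S523, F1980. After flipping Y the toolpath is (89.374,120.646) → (78.920,144.159) → (78.749,107.635) → (151.899,31.045).

Shape 4 is a cubic bezier drawn with `<path>`. Its stroke #ff00ff means score at S523, F1980. After flipping Y the toolpath is (67.747,72.788) → (81.184,71.510) → (114.415,90.967) → (137.639,113.437).

Shape 5 is a closed polygon drawn with `<path>`. Its stroke #ff00ff means score at S523, F1980. After flipping Y the toolpath is (69.869,27.544) → (104.825,87.079) → (5.679,141.182) → (69.869,27.544), returning to the start.

G21
G90
G0 X68.761 Y82.651
M3 S523
G1 X76.285 Y82.651 F1980
G1 X76.285 Y3.651
G1 X68.761 Y3.651
G1 X68.761 Y82.651
M5
G0 X60.975 Y112.111
M3 S523
G1 X140.751 Y112.111 F1980
G1 X140.751 Y38.234
G1 X60.975 Y38.234
G1 X60.975 Y112.111
M5
G0 X89.374 Y120.646
M3 S523
G1 X78.920 Y144.159 F1980
G1 X78.749 Y107.635
G1 X151.899 Y31.045
M5
G0 X67.747 Y72.788
M3 S523
G1 X81.184 Y71.510 F1980
G1 X114.415 Y90.967
G1 X137.639 Y113.437
M5
G0 X69.869 Y27.544
M3 S523
G1 X104.825 Y87.079 F1980
G1 X5.679 Y141.182
G1 X69.869 Y27.544
M5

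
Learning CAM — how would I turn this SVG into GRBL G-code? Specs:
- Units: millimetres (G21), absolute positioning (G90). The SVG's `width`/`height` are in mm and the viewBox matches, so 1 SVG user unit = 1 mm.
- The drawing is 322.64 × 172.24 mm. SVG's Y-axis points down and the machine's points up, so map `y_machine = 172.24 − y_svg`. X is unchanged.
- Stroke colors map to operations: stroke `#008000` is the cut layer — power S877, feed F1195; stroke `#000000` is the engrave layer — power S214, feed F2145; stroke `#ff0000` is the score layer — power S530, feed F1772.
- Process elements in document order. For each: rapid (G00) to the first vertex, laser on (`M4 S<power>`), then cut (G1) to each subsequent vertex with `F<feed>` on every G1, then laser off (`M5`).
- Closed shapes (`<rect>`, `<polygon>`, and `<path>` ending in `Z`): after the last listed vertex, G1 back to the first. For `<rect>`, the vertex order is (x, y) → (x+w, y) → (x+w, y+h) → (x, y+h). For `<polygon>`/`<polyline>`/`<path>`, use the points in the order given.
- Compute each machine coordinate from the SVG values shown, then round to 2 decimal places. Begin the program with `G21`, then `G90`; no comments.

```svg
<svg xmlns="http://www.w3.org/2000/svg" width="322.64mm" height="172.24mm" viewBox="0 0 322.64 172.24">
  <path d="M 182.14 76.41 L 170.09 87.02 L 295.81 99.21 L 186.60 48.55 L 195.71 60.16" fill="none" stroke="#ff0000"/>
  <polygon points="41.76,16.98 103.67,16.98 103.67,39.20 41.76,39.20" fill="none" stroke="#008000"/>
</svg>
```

G21
G90
G00 X182.14 Y95.83
M4 S530
G1 X170.09 Y85.22 F1772
G1 X295.81 Y73.03 F1772
G1 X186.60 Y123.69 F1772
G1 X195.71 Y112.08 F1772
M5
G00 X41.76 Y155.26
M4 S877
G1 X103.67 Y155.26 F1195
G1 X103.67 Y133.04 F1195
G1 X41.76 Y133.04 F1195
G1 X41.76 Y155.26 F1195
M5

1 u = 1 mm; y_m = 172.24 − y.

[1] `<path>` open polyline, #ff0000→score S530 F1772: (182.14,95.83) → (170.09,85.22) → (295.81,73.03) → (186.60,123.69) → (195.71,112.08)

[2] `<polygon>` rectangle, #008000→cut S877 F1195: (41.76,155.26) → (103.67,155.26) → (103.67,133.04) → (41.76,133.04) → (41.76,155.26) (closed)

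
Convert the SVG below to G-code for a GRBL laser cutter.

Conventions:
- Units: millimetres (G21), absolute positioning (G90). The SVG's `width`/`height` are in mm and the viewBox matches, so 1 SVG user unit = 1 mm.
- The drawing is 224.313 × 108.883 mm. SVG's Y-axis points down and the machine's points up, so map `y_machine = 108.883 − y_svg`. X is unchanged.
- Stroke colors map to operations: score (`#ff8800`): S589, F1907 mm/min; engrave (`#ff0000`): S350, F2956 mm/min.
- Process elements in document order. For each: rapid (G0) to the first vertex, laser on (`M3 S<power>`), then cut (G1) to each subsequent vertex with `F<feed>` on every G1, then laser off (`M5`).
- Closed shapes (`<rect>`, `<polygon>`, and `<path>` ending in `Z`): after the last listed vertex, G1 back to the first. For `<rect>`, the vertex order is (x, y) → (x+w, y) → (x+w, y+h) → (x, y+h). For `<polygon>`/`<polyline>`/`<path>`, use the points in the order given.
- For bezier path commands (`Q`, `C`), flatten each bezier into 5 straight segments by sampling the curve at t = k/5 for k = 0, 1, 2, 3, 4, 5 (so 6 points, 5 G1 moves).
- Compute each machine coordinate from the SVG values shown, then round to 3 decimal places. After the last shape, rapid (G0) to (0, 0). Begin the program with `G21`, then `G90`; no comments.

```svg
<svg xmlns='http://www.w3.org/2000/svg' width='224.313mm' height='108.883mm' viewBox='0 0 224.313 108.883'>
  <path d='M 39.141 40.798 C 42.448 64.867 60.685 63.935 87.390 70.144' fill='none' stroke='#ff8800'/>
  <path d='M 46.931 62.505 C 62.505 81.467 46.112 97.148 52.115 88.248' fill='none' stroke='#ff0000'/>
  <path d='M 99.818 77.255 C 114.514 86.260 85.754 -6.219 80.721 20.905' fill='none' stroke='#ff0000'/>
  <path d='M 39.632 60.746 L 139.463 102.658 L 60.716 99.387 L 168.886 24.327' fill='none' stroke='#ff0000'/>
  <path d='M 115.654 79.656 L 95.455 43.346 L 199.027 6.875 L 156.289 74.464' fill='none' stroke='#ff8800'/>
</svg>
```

viewBox `0 0 224.313 108.883` with mm width/height → 1 unit = 1 mm. Flip: y_m = 108.883 − y_svg.

**Shape 1** — `<path>` cubic bezier, stroke `#ff8800` → score (S589, F1907). Control points (SVG): P0=(39.141,40.798), P1=(42.448,64.867), P2=(60.685,63.935), P3=(87.390,70.144); sampled at t=k/5. Machine vertices: (39.141,68.085) → (42.865,56.387) → (49.862,49.146) → (59.822,44.819) → (72.435,41.865) → (87.390,38.739). Open path.

**Shape 2** — `<path>` cubic bezier, stroke `#ff0000` → engrave (S350, F2956). Control points (SVG): P0=(46.931,62.505), P1=(62.505,81.467), P2=(46.112,97.148), P3=(52.115,88.248); sampled at t=k/5. Machine vertices: (46.931,46.378) → (52.874,35.565) → (53.755,26.562) → (52.182,20.391) → (50.766,18.074) → (52.115,20.635). Open path.

**Shape 3** — `<path>` cubic bezier, stroke `#ff0000` → engrave (S350, F2956). Control points (SVG): P0=(99.818,77.255), P1=(114.514,86.260), P2=(85.754,-6.219), P3=(80.721,20.905); sampled at t=k/5. Machine vertices: (99.818,31.628) → (103.958,36.634) → (100.894,55.385) → (93.850,77.267) → (86.051,91.669) → (80.721,87.978). Open path.

**Shape 4** — `<path>` open polyline, stroke `#ff0000` → engrave (S350, F2956). Machine vertices: (39.632,48.137) → (139.463,6.225) → (60.716,9.496) → (168.886,84.556). Open path.

**Shape 5** — `<path>` open polyline, stroke `#ff8800` → score (S589, F1907). Machine vertices: (115.654,29.227) → (95.455,65.537) → (199.027,102.008) → (156.289,34.419). Open path.

G21
G90
G0 X39.141 Y68.085
M3 S589
G1 X42.865 Y56.387 F1907
G1 X49.862 Y49.146 F1907
G1 X59.822 Y44.819 F1907
G1 X72.435 Y41.865 F1907
G1 X87.390 Y38.739 F1907
M5
G0 X46.931 Y46.378
M3 S350
G1 X52.874 Y35.565 F2956
G1 X53.755 Y26.562 F2956
G1 X52.182 Y20.391 F2956
G1 X50.766 Y18.074 F2956
G1 X52.115 Y20.635 F2956
M5
G0 X99.818 Y31.628
M3 S350
G1 X103.958 Y36.634 F2956
G1 X100.894 Y55.385 F2956
G1 X93.850 Y77.267 F2956
G1 X86.051 Y91.669 F2956
G1 X80.721 Y87.978 F2956
M5
G0 X39.632 Y48.137
M3 S350
G1 X139.463 Y6.225 F2956
G1 X60.716 Y9.496 F2956
G1 X168.886 Y84.556 F2956
M5
G0 X115.654 Y29.227
M3 S589
G1 X95.455 Y65.537 F1907
G1 X199.027 Y102.008 F1907
G1 X156.289 Y34.419 F1907
M5
G0 X0.000 Y0.000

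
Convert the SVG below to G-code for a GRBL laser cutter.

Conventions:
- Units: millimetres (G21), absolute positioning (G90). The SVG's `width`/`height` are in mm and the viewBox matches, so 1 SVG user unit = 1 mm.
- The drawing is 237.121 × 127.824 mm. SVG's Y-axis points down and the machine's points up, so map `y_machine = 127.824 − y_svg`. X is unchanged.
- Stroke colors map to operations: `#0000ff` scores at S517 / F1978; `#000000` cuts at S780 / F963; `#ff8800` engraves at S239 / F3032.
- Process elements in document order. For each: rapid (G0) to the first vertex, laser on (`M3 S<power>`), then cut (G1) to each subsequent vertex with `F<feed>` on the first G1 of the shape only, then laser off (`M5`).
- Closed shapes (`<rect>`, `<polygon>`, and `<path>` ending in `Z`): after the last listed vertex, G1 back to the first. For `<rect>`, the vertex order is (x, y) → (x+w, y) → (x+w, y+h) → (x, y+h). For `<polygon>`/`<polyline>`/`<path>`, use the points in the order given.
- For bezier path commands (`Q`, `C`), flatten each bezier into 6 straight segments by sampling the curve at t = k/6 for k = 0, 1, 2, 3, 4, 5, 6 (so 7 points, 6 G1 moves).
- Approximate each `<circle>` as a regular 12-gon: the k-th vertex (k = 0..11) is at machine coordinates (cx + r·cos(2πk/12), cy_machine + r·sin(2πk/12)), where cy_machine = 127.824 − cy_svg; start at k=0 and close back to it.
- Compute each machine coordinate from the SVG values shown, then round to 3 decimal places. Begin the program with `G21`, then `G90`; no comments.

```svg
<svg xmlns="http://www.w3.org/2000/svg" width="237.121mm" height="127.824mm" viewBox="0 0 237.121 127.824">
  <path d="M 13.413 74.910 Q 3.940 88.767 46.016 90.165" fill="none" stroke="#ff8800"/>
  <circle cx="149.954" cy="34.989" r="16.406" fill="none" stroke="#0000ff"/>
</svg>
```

1 u = 1 mm; y_m = 127.824 − y.

[1] `<path>` quadratic bezier, #ff8800→engrave S239 F3032: (13.413,52.914) → (11.687,48.641) → (12.825,45.060) → (16.827,42.172) → (23.693,39.975) → (33.423,38.471) → (46.016,37.659)

[2] `<circle>` circle, #0000ff→score S517 F1978: (166.360,92.835) → (164.162,101.038) → (158.157,107.043) → (149.954,109.241) → (141.751,107.043) → (135.746,101.038) → (133.548,92.835) → (135.746,84.632) → (141.751,78.627) → (149.954,76.429) → (158.157,78.627) → (164.162,84.632) → (166.360,92.835) (closed)

G21
G90
G0 X13.413 Y52.914
M3 S239
G1 X11.687 Y48.641 F3032
G1 X12.825 Y45.060
G1 X16.827 Y42.172
G1 X23.693 Y39.975
G1 X33.423 Y38.471
G1 X46.016 Y37.659
M5
G0 X166.360 Y92.835
M3 S517
G1 X164.162 Y101.038 F1978
G1 X158.157 Y107.043
G1 X149.954 Y109.241
G1 X141.751 Y107.043
G1 X135.746 Y101.038
G1 X133.548 Y92.835
G1 X135.746 Y84.632
G1 X141.751 Y78.627
G1 X149.954 Y76.429
G1 X158.157 Y78.627
G1 X164.162 Y84.632
G1 X166.360 Y92.835
M5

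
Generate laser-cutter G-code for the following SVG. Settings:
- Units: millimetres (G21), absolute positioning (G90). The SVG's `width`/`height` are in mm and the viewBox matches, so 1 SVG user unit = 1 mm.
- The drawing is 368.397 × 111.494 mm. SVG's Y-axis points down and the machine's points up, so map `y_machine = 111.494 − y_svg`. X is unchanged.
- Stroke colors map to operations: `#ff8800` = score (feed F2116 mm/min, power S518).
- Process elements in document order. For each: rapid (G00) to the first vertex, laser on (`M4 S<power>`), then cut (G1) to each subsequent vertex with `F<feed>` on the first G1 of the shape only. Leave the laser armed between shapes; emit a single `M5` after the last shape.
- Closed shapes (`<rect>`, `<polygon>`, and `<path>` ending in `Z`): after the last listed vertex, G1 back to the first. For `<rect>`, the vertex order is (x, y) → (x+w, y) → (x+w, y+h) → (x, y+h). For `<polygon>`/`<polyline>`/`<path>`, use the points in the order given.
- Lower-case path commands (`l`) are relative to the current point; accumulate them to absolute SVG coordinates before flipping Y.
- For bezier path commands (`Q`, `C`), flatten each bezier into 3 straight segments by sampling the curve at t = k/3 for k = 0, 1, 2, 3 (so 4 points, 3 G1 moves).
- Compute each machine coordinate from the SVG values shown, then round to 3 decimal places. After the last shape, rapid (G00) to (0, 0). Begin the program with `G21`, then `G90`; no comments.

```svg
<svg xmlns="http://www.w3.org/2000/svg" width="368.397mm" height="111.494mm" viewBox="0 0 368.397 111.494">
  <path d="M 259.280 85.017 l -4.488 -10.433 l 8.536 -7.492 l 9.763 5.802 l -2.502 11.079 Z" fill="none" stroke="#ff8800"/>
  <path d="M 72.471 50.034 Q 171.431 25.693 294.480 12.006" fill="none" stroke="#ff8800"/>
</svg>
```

G21
G90
G00 X259.280 Y26.477
M4 S518
G1 X254.792 Y36.910 F2116
G1 X263.328 Y44.402
G1 X273.091 Y38.600
G1 X270.589 Y27.521
G1 X259.280 Y26.477
G00 X72.471 Y61.460
M4 S518
G1 X141.121 Y76.504 F2116
G1 X215.124 Y89.180
G1 X294.480 Y99.488
M5
G00 X0.000 Y0.000

Since the viewBox matches the mm dimensions, user units are millimetres directly. The only transform is the Y-flip y_m = 111.494 − y_svg.

Shape 1 is a regular polygon drawn with `<path>`. Its stroke #ff8800 means score at S518, F2116. After flipping Y the toolpath is (259.280,26.477) → (254.792,36.910) → (263.328,44.402) → (273.091,38.600) → (270.589,27.521) → (259.280,26.477), returning to the start.

Shape 2 is a quadratic bezier drawn with `<path>`. Its stroke #ff8800 means score at S518, F2116. After flipping Y the toolpath is (72.471,61.460) → (141.121,76.504) → (215.124,89.180) → (294.480,99.488).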